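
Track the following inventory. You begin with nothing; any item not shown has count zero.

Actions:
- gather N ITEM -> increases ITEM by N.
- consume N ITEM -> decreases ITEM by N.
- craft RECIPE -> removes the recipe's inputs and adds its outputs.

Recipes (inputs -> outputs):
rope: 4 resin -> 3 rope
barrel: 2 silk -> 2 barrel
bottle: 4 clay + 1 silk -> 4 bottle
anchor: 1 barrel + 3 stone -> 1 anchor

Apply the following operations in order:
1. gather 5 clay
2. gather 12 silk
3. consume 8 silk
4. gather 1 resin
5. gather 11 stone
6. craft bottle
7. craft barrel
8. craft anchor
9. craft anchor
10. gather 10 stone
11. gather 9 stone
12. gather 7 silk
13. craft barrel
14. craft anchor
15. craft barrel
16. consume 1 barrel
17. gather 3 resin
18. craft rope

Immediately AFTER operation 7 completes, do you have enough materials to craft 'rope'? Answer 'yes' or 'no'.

After 1 (gather 5 clay): clay=5
After 2 (gather 12 silk): clay=5 silk=12
After 3 (consume 8 silk): clay=5 silk=4
After 4 (gather 1 resin): clay=5 resin=1 silk=4
After 5 (gather 11 stone): clay=5 resin=1 silk=4 stone=11
After 6 (craft bottle): bottle=4 clay=1 resin=1 silk=3 stone=11
After 7 (craft barrel): barrel=2 bottle=4 clay=1 resin=1 silk=1 stone=11

Answer: no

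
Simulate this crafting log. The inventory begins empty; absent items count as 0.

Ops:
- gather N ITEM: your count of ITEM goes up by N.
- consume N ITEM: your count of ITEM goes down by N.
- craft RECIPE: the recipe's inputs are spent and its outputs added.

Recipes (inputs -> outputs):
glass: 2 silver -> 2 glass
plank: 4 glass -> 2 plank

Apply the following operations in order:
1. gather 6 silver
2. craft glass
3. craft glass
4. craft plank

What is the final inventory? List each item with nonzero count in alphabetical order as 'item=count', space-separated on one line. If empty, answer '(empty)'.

After 1 (gather 6 silver): silver=6
After 2 (craft glass): glass=2 silver=4
After 3 (craft glass): glass=4 silver=2
After 4 (craft plank): plank=2 silver=2

Answer: plank=2 silver=2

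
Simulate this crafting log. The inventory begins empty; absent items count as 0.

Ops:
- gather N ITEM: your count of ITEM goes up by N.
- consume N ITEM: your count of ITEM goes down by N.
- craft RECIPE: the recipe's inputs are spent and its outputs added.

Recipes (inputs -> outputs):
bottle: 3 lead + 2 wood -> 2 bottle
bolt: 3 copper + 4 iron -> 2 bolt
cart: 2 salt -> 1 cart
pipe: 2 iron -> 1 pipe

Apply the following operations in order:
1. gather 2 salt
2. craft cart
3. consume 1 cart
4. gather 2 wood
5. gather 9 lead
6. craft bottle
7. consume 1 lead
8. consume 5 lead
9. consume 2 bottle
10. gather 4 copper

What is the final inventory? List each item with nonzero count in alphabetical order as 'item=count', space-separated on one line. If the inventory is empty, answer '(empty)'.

Answer: copper=4

Derivation:
After 1 (gather 2 salt): salt=2
After 2 (craft cart): cart=1
After 3 (consume 1 cart): (empty)
After 4 (gather 2 wood): wood=2
After 5 (gather 9 lead): lead=9 wood=2
After 6 (craft bottle): bottle=2 lead=6
After 7 (consume 1 lead): bottle=2 lead=5
After 8 (consume 5 lead): bottle=2
After 9 (consume 2 bottle): (empty)
After 10 (gather 4 copper): copper=4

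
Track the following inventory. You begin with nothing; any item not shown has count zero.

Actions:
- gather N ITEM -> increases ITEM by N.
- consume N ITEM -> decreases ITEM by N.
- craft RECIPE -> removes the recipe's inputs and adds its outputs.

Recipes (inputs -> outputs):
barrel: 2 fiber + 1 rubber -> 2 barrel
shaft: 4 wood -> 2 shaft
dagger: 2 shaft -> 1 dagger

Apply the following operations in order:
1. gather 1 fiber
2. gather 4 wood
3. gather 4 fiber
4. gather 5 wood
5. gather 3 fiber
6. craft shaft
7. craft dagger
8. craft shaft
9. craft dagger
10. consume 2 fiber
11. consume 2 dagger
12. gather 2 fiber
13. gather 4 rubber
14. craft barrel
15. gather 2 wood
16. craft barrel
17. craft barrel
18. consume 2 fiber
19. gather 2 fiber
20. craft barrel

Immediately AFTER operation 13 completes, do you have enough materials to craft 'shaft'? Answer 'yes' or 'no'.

After 1 (gather 1 fiber): fiber=1
After 2 (gather 4 wood): fiber=1 wood=4
After 3 (gather 4 fiber): fiber=5 wood=4
After 4 (gather 5 wood): fiber=5 wood=9
After 5 (gather 3 fiber): fiber=8 wood=9
After 6 (craft shaft): fiber=8 shaft=2 wood=5
After 7 (craft dagger): dagger=1 fiber=8 wood=5
After 8 (craft shaft): dagger=1 fiber=8 shaft=2 wood=1
After 9 (craft dagger): dagger=2 fiber=8 wood=1
After 10 (consume 2 fiber): dagger=2 fiber=6 wood=1
After 11 (consume 2 dagger): fiber=6 wood=1
After 12 (gather 2 fiber): fiber=8 wood=1
After 13 (gather 4 rubber): fiber=8 rubber=4 wood=1

Answer: no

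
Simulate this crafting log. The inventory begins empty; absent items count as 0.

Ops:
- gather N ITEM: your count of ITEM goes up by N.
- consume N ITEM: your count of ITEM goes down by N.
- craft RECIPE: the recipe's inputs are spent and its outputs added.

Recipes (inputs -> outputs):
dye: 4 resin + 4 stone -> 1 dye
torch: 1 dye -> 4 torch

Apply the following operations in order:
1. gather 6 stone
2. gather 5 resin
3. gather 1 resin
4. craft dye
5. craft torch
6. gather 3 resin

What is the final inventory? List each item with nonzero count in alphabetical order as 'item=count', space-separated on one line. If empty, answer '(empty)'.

After 1 (gather 6 stone): stone=6
After 2 (gather 5 resin): resin=5 stone=6
After 3 (gather 1 resin): resin=6 stone=6
After 4 (craft dye): dye=1 resin=2 stone=2
After 5 (craft torch): resin=2 stone=2 torch=4
After 6 (gather 3 resin): resin=5 stone=2 torch=4

Answer: resin=5 stone=2 torch=4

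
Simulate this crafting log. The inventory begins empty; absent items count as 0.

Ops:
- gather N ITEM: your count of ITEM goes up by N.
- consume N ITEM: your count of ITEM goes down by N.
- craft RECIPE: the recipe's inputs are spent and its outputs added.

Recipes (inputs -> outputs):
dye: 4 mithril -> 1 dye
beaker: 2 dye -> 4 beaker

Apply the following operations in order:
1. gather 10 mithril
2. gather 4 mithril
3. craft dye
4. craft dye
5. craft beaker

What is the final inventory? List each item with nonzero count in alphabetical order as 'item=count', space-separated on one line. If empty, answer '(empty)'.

After 1 (gather 10 mithril): mithril=10
After 2 (gather 4 mithril): mithril=14
After 3 (craft dye): dye=1 mithril=10
After 4 (craft dye): dye=2 mithril=6
After 5 (craft beaker): beaker=4 mithril=6

Answer: beaker=4 mithril=6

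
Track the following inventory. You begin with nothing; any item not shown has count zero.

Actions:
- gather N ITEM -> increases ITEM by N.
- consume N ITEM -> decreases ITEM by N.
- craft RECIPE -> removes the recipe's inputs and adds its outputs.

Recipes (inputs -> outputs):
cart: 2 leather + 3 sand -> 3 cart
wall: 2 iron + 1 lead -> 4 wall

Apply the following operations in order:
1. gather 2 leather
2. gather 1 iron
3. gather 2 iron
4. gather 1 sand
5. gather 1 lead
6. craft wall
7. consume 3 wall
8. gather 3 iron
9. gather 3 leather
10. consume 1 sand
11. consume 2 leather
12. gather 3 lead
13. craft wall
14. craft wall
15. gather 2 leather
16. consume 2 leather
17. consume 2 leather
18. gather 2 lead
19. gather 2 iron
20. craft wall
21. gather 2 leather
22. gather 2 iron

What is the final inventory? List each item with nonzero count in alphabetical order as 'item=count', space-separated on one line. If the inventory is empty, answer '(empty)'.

Answer: iron=2 lead=2 leather=3 wall=13

Derivation:
After 1 (gather 2 leather): leather=2
After 2 (gather 1 iron): iron=1 leather=2
After 3 (gather 2 iron): iron=3 leather=2
After 4 (gather 1 sand): iron=3 leather=2 sand=1
After 5 (gather 1 lead): iron=3 lead=1 leather=2 sand=1
After 6 (craft wall): iron=1 leather=2 sand=1 wall=4
After 7 (consume 3 wall): iron=1 leather=2 sand=1 wall=1
After 8 (gather 3 iron): iron=4 leather=2 sand=1 wall=1
After 9 (gather 3 leather): iron=4 leather=5 sand=1 wall=1
After 10 (consume 1 sand): iron=4 leather=5 wall=1
After 11 (consume 2 leather): iron=4 leather=3 wall=1
After 12 (gather 3 lead): iron=4 lead=3 leather=3 wall=1
After 13 (craft wall): iron=2 lead=2 leather=3 wall=5
After 14 (craft wall): lead=1 leather=3 wall=9
After 15 (gather 2 leather): lead=1 leather=5 wall=9
After 16 (consume 2 leather): lead=1 leather=3 wall=9
After 17 (consume 2 leather): lead=1 leather=1 wall=9
After 18 (gather 2 lead): lead=3 leather=1 wall=9
After 19 (gather 2 iron): iron=2 lead=3 leather=1 wall=9
After 20 (craft wall): lead=2 leather=1 wall=13
After 21 (gather 2 leather): lead=2 leather=3 wall=13
After 22 (gather 2 iron): iron=2 lead=2 leather=3 wall=13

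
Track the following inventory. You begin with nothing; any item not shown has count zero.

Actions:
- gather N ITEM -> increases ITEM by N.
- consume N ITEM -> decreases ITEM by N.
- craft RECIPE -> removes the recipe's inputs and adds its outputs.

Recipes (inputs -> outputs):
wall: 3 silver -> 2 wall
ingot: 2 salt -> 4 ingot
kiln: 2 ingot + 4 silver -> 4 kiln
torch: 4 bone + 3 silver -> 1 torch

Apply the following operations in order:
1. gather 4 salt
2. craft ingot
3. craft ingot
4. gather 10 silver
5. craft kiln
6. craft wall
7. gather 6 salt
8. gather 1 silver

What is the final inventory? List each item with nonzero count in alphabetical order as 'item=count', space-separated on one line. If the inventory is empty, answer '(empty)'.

Answer: ingot=6 kiln=4 salt=6 silver=4 wall=2

Derivation:
After 1 (gather 4 salt): salt=4
After 2 (craft ingot): ingot=4 salt=2
After 3 (craft ingot): ingot=8
After 4 (gather 10 silver): ingot=8 silver=10
After 5 (craft kiln): ingot=6 kiln=4 silver=6
After 6 (craft wall): ingot=6 kiln=4 silver=3 wall=2
After 7 (gather 6 salt): ingot=6 kiln=4 salt=6 silver=3 wall=2
After 8 (gather 1 silver): ingot=6 kiln=4 salt=6 silver=4 wall=2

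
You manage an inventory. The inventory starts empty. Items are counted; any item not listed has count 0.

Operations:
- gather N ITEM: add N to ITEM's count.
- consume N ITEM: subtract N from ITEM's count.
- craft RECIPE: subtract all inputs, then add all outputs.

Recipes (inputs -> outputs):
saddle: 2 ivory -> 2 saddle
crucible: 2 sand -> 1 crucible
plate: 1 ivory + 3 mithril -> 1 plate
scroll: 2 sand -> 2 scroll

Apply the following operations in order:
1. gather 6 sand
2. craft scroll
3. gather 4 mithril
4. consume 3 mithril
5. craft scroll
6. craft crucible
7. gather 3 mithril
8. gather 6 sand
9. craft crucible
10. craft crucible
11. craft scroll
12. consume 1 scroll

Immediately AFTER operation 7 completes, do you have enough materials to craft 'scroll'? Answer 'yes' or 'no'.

After 1 (gather 6 sand): sand=6
After 2 (craft scroll): sand=4 scroll=2
After 3 (gather 4 mithril): mithril=4 sand=4 scroll=2
After 4 (consume 3 mithril): mithril=1 sand=4 scroll=2
After 5 (craft scroll): mithril=1 sand=2 scroll=4
After 6 (craft crucible): crucible=1 mithril=1 scroll=4
After 7 (gather 3 mithril): crucible=1 mithril=4 scroll=4

Answer: no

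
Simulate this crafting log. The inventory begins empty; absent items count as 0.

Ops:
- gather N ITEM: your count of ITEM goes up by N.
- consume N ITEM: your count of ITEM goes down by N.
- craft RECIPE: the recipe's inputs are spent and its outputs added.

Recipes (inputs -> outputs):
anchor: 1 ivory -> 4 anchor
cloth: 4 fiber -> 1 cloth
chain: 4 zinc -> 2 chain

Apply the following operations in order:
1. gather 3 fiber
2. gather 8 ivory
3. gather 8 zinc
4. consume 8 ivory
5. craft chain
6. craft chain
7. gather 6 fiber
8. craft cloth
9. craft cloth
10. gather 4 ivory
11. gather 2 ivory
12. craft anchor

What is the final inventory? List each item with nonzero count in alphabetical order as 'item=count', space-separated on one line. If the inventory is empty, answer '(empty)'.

Answer: anchor=4 chain=4 cloth=2 fiber=1 ivory=5

Derivation:
After 1 (gather 3 fiber): fiber=3
After 2 (gather 8 ivory): fiber=3 ivory=8
After 3 (gather 8 zinc): fiber=3 ivory=8 zinc=8
After 4 (consume 8 ivory): fiber=3 zinc=8
After 5 (craft chain): chain=2 fiber=3 zinc=4
After 6 (craft chain): chain=4 fiber=3
After 7 (gather 6 fiber): chain=4 fiber=9
After 8 (craft cloth): chain=4 cloth=1 fiber=5
After 9 (craft cloth): chain=4 cloth=2 fiber=1
After 10 (gather 4 ivory): chain=4 cloth=2 fiber=1 ivory=4
After 11 (gather 2 ivory): chain=4 cloth=2 fiber=1 ivory=6
After 12 (craft anchor): anchor=4 chain=4 cloth=2 fiber=1 ivory=5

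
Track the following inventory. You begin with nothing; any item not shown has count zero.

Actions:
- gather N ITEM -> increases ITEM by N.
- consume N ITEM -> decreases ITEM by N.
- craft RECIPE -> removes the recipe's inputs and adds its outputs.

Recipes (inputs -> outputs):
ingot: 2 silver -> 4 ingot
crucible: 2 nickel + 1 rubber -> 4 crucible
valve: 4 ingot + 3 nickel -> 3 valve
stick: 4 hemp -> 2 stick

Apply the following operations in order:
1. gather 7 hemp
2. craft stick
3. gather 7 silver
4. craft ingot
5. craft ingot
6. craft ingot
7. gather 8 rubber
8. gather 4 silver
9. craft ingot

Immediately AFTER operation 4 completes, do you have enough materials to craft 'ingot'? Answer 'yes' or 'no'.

After 1 (gather 7 hemp): hemp=7
After 2 (craft stick): hemp=3 stick=2
After 3 (gather 7 silver): hemp=3 silver=7 stick=2
After 4 (craft ingot): hemp=3 ingot=4 silver=5 stick=2

Answer: yes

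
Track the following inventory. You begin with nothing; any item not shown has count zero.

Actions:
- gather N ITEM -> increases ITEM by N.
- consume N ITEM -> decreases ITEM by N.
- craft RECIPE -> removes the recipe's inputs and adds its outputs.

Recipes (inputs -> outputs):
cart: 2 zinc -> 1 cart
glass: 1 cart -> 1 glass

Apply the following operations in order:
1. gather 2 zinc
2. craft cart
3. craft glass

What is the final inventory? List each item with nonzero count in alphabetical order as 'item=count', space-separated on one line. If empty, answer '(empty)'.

Answer: glass=1

Derivation:
After 1 (gather 2 zinc): zinc=2
After 2 (craft cart): cart=1
After 3 (craft glass): glass=1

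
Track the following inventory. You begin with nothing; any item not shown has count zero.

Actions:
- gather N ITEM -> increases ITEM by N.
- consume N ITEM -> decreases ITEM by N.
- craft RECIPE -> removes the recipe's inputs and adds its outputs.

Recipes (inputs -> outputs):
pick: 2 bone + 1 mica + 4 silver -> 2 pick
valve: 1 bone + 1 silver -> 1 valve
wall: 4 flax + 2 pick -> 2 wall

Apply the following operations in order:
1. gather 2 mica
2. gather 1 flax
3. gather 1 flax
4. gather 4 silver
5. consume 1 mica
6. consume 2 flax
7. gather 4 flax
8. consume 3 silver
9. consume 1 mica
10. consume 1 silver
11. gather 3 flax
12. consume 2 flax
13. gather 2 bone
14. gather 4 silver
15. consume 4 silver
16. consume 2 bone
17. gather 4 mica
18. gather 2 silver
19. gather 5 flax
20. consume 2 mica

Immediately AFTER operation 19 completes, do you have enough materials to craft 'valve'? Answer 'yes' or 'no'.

After 1 (gather 2 mica): mica=2
After 2 (gather 1 flax): flax=1 mica=2
After 3 (gather 1 flax): flax=2 mica=2
After 4 (gather 4 silver): flax=2 mica=2 silver=4
After 5 (consume 1 mica): flax=2 mica=1 silver=4
After 6 (consume 2 flax): mica=1 silver=4
After 7 (gather 4 flax): flax=4 mica=1 silver=4
After 8 (consume 3 silver): flax=4 mica=1 silver=1
After 9 (consume 1 mica): flax=4 silver=1
After 10 (consume 1 silver): flax=4
After 11 (gather 3 flax): flax=7
After 12 (consume 2 flax): flax=5
After 13 (gather 2 bone): bone=2 flax=5
After 14 (gather 4 silver): bone=2 flax=5 silver=4
After 15 (consume 4 silver): bone=2 flax=5
After 16 (consume 2 bone): flax=5
After 17 (gather 4 mica): flax=5 mica=4
After 18 (gather 2 silver): flax=5 mica=4 silver=2
After 19 (gather 5 flax): flax=10 mica=4 silver=2

Answer: no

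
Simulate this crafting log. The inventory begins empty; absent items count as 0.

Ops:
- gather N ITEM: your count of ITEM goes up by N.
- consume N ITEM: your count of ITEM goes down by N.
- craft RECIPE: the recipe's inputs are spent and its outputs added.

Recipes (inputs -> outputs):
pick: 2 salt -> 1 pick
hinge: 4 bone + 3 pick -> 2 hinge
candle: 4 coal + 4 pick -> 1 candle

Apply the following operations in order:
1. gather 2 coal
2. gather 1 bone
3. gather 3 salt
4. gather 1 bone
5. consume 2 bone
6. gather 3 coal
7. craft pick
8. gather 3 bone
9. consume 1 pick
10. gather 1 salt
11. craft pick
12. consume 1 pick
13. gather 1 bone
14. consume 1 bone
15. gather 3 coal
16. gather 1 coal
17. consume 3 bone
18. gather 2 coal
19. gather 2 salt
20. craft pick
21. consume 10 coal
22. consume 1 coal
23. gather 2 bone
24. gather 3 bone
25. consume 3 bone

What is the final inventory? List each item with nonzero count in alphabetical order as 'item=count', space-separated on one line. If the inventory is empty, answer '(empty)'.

After 1 (gather 2 coal): coal=2
After 2 (gather 1 bone): bone=1 coal=2
After 3 (gather 3 salt): bone=1 coal=2 salt=3
After 4 (gather 1 bone): bone=2 coal=2 salt=3
After 5 (consume 2 bone): coal=2 salt=3
After 6 (gather 3 coal): coal=5 salt=3
After 7 (craft pick): coal=5 pick=1 salt=1
After 8 (gather 3 bone): bone=3 coal=5 pick=1 salt=1
After 9 (consume 1 pick): bone=3 coal=5 salt=1
After 10 (gather 1 salt): bone=3 coal=5 salt=2
After 11 (craft pick): bone=3 coal=5 pick=1
After 12 (consume 1 pick): bone=3 coal=5
After 13 (gather 1 bone): bone=4 coal=5
After 14 (consume 1 bone): bone=3 coal=5
After 15 (gather 3 coal): bone=3 coal=8
After 16 (gather 1 coal): bone=3 coal=9
After 17 (consume 3 bone): coal=9
After 18 (gather 2 coal): coal=11
After 19 (gather 2 salt): coal=11 salt=2
After 20 (craft pick): coal=11 pick=1
After 21 (consume 10 coal): coal=1 pick=1
After 22 (consume 1 coal): pick=1
After 23 (gather 2 bone): bone=2 pick=1
After 24 (gather 3 bone): bone=5 pick=1
After 25 (consume 3 bone): bone=2 pick=1

Answer: bone=2 pick=1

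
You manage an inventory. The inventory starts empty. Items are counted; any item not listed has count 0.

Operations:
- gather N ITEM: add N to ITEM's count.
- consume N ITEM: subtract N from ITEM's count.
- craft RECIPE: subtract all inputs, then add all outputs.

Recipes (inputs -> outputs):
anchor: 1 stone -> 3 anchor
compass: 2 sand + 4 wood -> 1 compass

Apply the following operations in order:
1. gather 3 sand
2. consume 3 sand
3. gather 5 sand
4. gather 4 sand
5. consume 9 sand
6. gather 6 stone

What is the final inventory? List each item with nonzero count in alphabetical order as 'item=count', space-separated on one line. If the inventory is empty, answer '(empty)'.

After 1 (gather 3 sand): sand=3
After 2 (consume 3 sand): (empty)
After 3 (gather 5 sand): sand=5
After 4 (gather 4 sand): sand=9
After 5 (consume 9 sand): (empty)
After 6 (gather 6 stone): stone=6

Answer: stone=6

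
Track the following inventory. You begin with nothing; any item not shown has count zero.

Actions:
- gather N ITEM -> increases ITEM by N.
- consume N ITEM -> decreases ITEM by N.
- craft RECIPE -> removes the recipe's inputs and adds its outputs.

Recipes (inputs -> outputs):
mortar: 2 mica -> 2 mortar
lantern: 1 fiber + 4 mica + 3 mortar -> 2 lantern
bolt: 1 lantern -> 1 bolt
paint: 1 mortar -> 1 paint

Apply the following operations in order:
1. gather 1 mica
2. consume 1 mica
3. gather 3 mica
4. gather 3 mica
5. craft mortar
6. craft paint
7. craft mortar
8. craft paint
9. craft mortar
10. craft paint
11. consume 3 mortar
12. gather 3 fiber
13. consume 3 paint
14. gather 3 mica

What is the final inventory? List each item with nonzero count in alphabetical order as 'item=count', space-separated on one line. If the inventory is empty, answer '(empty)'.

Answer: fiber=3 mica=3

Derivation:
After 1 (gather 1 mica): mica=1
After 2 (consume 1 mica): (empty)
After 3 (gather 3 mica): mica=3
After 4 (gather 3 mica): mica=6
After 5 (craft mortar): mica=4 mortar=2
After 6 (craft paint): mica=4 mortar=1 paint=1
After 7 (craft mortar): mica=2 mortar=3 paint=1
After 8 (craft paint): mica=2 mortar=2 paint=2
After 9 (craft mortar): mortar=4 paint=2
After 10 (craft paint): mortar=3 paint=3
After 11 (consume 3 mortar): paint=3
After 12 (gather 3 fiber): fiber=3 paint=3
After 13 (consume 3 paint): fiber=3
After 14 (gather 3 mica): fiber=3 mica=3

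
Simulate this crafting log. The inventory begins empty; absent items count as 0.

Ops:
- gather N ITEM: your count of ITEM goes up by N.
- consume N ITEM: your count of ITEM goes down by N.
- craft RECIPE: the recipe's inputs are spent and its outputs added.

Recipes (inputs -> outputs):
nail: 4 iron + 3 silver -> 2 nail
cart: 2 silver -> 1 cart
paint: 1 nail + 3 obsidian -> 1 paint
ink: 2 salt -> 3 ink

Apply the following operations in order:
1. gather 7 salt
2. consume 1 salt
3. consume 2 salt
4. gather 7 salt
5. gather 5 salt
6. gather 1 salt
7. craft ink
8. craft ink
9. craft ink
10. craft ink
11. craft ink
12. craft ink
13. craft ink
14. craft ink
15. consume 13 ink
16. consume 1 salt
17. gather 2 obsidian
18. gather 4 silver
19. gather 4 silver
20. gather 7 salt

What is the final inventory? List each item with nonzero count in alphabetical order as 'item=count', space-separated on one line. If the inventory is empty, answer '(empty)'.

Answer: ink=11 obsidian=2 salt=7 silver=8

Derivation:
After 1 (gather 7 salt): salt=7
After 2 (consume 1 salt): salt=6
After 3 (consume 2 salt): salt=4
After 4 (gather 7 salt): salt=11
After 5 (gather 5 salt): salt=16
After 6 (gather 1 salt): salt=17
After 7 (craft ink): ink=3 salt=15
After 8 (craft ink): ink=6 salt=13
After 9 (craft ink): ink=9 salt=11
After 10 (craft ink): ink=12 salt=9
After 11 (craft ink): ink=15 salt=7
After 12 (craft ink): ink=18 salt=5
After 13 (craft ink): ink=21 salt=3
After 14 (craft ink): ink=24 salt=1
After 15 (consume 13 ink): ink=11 salt=1
After 16 (consume 1 salt): ink=11
After 17 (gather 2 obsidian): ink=11 obsidian=2
After 18 (gather 4 silver): ink=11 obsidian=2 silver=4
After 19 (gather 4 silver): ink=11 obsidian=2 silver=8
After 20 (gather 7 salt): ink=11 obsidian=2 salt=7 silver=8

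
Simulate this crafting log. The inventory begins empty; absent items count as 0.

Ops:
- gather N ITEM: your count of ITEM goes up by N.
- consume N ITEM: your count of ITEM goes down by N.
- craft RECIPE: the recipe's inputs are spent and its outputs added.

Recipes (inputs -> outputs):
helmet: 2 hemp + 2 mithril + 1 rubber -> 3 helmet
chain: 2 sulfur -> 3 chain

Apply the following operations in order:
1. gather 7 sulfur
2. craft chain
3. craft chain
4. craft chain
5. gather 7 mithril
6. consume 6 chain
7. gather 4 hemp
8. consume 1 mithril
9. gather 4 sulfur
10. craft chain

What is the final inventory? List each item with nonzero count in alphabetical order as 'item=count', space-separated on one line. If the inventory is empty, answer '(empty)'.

Answer: chain=6 hemp=4 mithril=6 sulfur=3

Derivation:
After 1 (gather 7 sulfur): sulfur=7
After 2 (craft chain): chain=3 sulfur=5
After 3 (craft chain): chain=6 sulfur=3
After 4 (craft chain): chain=9 sulfur=1
After 5 (gather 7 mithril): chain=9 mithril=7 sulfur=1
After 6 (consume 6 chain): chain=3 mithril=7 sulfur=1
After 7 (gather 4 hemp): chain=3 hemp=4 mithril=7 sulfur=1
After 8 (consume 1 mithril): chain=3 hemp=4 mithril=6 sulfur=1
After 9 (gather 4 sulfur): chain=3 hemp=4 mithril=6 sulfur=5
After 10 (craft chain): chain=6 hemp=4 mithril=6 sulfur=3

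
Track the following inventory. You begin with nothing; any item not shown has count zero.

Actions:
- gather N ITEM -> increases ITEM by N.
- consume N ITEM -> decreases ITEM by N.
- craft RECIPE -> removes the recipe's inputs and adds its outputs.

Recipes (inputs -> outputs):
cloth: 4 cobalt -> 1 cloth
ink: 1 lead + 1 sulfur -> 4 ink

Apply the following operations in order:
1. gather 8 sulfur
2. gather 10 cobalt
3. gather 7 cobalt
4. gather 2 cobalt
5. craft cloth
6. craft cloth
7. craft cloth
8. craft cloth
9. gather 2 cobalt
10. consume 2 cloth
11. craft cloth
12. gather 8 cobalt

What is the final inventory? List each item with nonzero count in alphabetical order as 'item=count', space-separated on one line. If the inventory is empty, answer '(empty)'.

After 1 (gather 8 sulfur): sulfur=8
After 2 (gather 10 cobalt): cobalt=10 sulfur=8
After 3 (gather 7 cobalt): cobalt=17 sulfur=8
After 4 (gather 2 cobalt): cobalt=19 sulfur=8
After 5 (craft cloth): cloth=1 cobalt=15 sulfur=8
After 6 (craft cloth): cloth=2 cobalt=11 sulfur=8
After 7 (craft cloth): cloth=3 cobalt=7 sulfur=8
After 8 (craft cloth): cloth=4 cobalt=3 sulfur=8
After 9 (gather 2 cobalt): cloth=4 cobalt=5 sulfur=8
After 10 (consume 2 cloth): cloth=2 cobalt=5 sulfur=8
After 11 (craft cloth): cloth=3 cobalt=1 sulfur=8
After 12 (gather 8 cobalt): cloth=3 cobalt=9 sulfur=8

Answer: cloth=3 cobalt=9 sulfur=8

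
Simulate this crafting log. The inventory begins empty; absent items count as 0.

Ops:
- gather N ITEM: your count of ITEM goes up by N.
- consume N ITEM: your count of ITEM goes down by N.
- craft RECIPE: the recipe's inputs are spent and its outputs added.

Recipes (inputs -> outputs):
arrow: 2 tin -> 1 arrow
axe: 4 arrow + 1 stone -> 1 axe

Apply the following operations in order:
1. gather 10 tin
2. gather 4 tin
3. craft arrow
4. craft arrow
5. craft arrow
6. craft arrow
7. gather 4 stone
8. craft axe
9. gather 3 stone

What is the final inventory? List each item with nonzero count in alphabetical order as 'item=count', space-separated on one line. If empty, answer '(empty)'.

After 1 (gather 10 tin): tin=10
After 2 (gather 4 tin): tin=14
After 3 (craft arrow): arrow=1 tin=12
After 4 (craft arrow): arrow=2 tin=10
After 5 (craft arrow): arrow=3 tin=8
After 6 (craft arrow): arrow=4 tin=6
After 7 (gather 4 stone): arrow=4 stone=4 tin=6
After 8 (craft axe): axe=1 stone=3 tin=6
After 9 (gather 3 stone): axe=1 stone=6 tin=6

Answer: axe=1 stone=6 tin=6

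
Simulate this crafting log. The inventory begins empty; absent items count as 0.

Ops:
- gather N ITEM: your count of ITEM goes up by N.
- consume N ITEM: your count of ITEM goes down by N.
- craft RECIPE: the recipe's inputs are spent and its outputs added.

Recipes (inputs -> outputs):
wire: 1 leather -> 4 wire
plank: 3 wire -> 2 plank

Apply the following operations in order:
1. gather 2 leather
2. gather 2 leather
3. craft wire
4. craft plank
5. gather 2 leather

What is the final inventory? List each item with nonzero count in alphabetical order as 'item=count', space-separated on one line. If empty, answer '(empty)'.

After 1 (gather 2 leather): leather=2
After 2 (gather 2 leather): leather=4
After 3 (craft wire): leather=3 wire=4
After 4 (craft plank): leather=3 plank=2 wire=1
After 5 (gather 2 leather): leather=5 plank=2 wire=1

Answer: leather=5 plank=2 wire=1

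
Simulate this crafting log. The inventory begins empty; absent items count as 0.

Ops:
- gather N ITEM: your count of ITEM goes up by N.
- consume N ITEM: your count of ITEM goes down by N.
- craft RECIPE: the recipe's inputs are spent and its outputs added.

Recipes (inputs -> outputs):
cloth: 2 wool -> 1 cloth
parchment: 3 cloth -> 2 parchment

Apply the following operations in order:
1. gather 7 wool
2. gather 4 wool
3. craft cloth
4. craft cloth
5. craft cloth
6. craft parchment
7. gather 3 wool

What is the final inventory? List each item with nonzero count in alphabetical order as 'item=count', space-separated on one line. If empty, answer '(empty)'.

After 1 (gather 7 wool): wool=7
After 2 (gather 4 wool): wool=11
After 3 (craft cloth): cloth=1 wool=9
After 4 (craft cloth): cloth=2 wool=7
After 5 (craft cloth): cloth=3 wool=5
After 6 (craft parchment): parchment=2 wool=5
After 7 (gather 3 wool): parchment=2 wool=8

Answer: parchment=2 wool=8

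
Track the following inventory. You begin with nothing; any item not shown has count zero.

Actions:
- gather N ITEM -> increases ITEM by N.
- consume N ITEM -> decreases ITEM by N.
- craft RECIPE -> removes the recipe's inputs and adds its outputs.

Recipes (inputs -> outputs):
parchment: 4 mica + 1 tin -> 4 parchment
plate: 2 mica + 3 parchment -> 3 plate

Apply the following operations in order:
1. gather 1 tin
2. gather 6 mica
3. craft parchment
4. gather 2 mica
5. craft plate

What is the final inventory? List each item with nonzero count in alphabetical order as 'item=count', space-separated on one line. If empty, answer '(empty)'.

Answer: mica=2 parchment=1 plate=3

Derivation:
After 1 (gather 1 tin): tin=1
After 2 (gather 6 mica): mica=6 tin=1
After 3 (craft parchment): mica=2 parchment=4
After 4 (gather 2 mica): mica=4 parchment=4
After 5 (craft plate): mica=2 parchment=1 plate=3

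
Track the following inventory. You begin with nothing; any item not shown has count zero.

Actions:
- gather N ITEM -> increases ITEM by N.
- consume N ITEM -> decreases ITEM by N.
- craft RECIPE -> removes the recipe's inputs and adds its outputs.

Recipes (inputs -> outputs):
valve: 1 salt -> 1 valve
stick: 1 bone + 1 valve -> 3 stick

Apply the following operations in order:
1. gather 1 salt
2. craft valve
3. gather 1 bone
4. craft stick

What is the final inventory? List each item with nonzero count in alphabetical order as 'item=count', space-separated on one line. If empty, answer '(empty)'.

After 1 (gather 1 salt): salt=1
After 2 (craft valve): valve=1
After 3 (gather 1 bone): bone=1 valve=1
After 4 (craft stick): stick=3

Answer: stick=3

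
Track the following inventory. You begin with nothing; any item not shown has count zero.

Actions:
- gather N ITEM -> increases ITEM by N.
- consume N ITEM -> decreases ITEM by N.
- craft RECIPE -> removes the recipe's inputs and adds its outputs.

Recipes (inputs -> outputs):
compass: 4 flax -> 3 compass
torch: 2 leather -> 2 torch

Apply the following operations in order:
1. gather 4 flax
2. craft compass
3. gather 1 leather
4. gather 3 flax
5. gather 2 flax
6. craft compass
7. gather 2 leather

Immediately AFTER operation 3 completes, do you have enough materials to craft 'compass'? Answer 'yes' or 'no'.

Answer: no

Derivation:
After 1 (gather 4 flax): flax=4
After 2 (craft compass): compass=3
After 3 (gather 1 leather): compass=3 leather=1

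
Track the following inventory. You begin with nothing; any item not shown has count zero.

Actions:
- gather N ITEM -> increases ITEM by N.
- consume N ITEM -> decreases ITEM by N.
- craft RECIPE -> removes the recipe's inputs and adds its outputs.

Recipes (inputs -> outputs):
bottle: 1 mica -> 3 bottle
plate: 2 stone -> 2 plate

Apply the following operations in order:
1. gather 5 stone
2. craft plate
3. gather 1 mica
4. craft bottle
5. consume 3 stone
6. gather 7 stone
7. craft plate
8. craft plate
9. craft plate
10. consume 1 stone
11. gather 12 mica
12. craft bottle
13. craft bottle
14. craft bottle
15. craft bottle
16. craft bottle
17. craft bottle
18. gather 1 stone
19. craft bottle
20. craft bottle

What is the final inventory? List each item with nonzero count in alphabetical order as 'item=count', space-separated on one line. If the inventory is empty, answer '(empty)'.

Answer: bottle=27 mica=4 plate=8 stone=1

Derivation:
After 1 (gather 5 stone): stone=5
After 2 (craft plate): plate=2 stone=3
After 3 (gather 1 mica): mica=1 plate=2 stone=3
After 4 (craft bottle): bottle=3 plate=2 stone=3
After 5 (consume 3 stone): bottle=3 plate=2
After 6 (gather 7 stone): bottle=3 plate=2 stone=7
After 7 (craft plate): bottle=3 plate=4 stone=5
After 8 (craft plate): bottle=3 plate=6 stone=3
After 9 (craft plate): bottle=3 plate=8 stone=1
After 10 (consume 1 stone): bottle=3 plate=8
After 11 (gather 12 mica): bottle=3 mica=12 plate=8
After 12 (craft bottle): bottle=6 mica=11 plate=8
After 13 (craft bottle): bottle=9 mica=10 plate=8
After 14 (craft bottle): bottle=12 mica=9 plate=8
After 15 (craft bottle): bottle=15 mica=8 plate=8
After 16 (craft bottle): bottle=18 mica=7 plate=8
After 17 (craft bottle): bottle=21 mica=6 plate=8
After 18 (gather 1 stone): bottle=21 mica=6 plate=8 stone=1
After 19 (craft bottle): bottle=24 mica=5 plate=8 stone=1
After 20 (craft bottle): bottle=27 mica=4 plate=8 stone=1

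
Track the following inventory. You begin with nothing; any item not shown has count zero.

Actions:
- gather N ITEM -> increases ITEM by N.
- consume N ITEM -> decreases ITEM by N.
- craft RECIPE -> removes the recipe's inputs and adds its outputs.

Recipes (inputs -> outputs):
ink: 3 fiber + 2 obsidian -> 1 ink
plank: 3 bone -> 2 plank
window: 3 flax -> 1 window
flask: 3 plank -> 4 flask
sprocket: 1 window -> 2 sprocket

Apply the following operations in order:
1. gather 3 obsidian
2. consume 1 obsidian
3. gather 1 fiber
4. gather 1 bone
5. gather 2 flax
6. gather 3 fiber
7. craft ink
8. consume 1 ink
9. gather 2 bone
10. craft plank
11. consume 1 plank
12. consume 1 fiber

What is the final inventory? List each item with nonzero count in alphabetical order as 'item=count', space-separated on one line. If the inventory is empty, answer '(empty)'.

After 1 (gather 3 obsidian): obsidian=3
After 2 (consume 1 obsidian): obsidian=2
After 3 (gather 1 fiber): fiber=1 obsidian=2
After 4 (gather 1 bone): bone=1 fiber=1 obsidian=2
After 5 (gather 2 flax): bone=1 fiber=1 flax=2 obsidian=2
After 6 (gather 3 fiber): bone=1 fiber=4 flax=2 obsidian=2
After 7 (craft ink): bone=1 fiber=1 flax=2 ink=1
After 8 (consume 1 ink): bone=1 fiber=1 flax=2
After 9 (gather 2 bone): bone=3 fiber=1 flax=2
After 10 (craft plank): fiber=1 flax=2 plank=2
After 11 (consume 1 plank): fiber=1 flax=2 plank=1
After 12 (consume 1 fiber): flax=2 plank=1

Answer: flax=2 plank=1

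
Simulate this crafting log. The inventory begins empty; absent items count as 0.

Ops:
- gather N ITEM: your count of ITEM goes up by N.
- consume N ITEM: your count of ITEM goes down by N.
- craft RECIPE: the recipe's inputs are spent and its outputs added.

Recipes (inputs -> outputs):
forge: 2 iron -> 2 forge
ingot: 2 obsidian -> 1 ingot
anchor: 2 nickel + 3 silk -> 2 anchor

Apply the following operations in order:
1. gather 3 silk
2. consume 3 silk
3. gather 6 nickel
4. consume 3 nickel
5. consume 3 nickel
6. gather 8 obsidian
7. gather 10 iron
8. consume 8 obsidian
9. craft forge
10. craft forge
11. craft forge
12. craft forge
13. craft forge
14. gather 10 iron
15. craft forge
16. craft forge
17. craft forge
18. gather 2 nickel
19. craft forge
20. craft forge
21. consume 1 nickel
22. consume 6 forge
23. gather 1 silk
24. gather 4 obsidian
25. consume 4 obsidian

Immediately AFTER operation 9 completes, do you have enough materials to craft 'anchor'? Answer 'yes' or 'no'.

After 1 (gather 3 silk): silk=3
After 2 (consume 3 silk): (empty)
After 3 (gather 6 nickel): nickel=6
After 4 (consume 3 nickel): nickel=3
After 5 (consume 3 nickel): (empty)
After 6 (gather 8 obsidian): obsidian=8
After 7 (gather 10 iron): iron=10 obsidian=8
After 8 (consume 8 obsidian): iron=10
After 9 (craft forge): forge=2 iron=8

Answer: no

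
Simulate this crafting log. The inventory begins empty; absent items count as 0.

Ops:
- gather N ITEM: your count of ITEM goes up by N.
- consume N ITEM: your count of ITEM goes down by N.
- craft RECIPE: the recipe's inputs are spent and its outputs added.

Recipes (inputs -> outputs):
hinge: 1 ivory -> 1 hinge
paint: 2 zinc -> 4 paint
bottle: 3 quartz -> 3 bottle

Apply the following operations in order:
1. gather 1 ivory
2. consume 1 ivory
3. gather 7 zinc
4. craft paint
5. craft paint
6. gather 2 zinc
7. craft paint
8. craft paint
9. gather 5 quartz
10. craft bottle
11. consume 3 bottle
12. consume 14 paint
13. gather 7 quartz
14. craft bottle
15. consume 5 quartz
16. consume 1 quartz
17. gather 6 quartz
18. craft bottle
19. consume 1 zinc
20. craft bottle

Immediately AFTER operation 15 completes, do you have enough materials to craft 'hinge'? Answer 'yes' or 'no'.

After 1 (gather 1 ivory): ivory=1
After 2 (consume 1 ivory): (empty)
After 3 (gather 7 zinc): zinc=7
After 4 (craft paint): paint=4 zinc=5
After 5 (craft paint): paint=8 zinc=3
After 6 (gather 2 zinc): paint=8 zinc=5
After 7 (craft paint): paint=12 zinc=3
After 8 (craft paint): paint=16 zinc=1
After 9 (gather 5 quartz): paint=16 quartz=5 zinc=1
After 10 (craft bottle): bottle=3 paint=16 quartz=2 zinc=1
After 11 (consume 3 bottle): paint=16 quartz=2 zinc=1
After 12 (consume 14 paint): paint=2 quartz=2 zinc=1
After 13 (gather 7 quartz): paint=2 quartz=9 zinc=1
After 14 (craft bottle): bottle=3 paint=2 quartz=6 zinc=1
After 15 (consume 5 quartz): bottle=3 paint=2 quartz=1 zinc=1

Answer: no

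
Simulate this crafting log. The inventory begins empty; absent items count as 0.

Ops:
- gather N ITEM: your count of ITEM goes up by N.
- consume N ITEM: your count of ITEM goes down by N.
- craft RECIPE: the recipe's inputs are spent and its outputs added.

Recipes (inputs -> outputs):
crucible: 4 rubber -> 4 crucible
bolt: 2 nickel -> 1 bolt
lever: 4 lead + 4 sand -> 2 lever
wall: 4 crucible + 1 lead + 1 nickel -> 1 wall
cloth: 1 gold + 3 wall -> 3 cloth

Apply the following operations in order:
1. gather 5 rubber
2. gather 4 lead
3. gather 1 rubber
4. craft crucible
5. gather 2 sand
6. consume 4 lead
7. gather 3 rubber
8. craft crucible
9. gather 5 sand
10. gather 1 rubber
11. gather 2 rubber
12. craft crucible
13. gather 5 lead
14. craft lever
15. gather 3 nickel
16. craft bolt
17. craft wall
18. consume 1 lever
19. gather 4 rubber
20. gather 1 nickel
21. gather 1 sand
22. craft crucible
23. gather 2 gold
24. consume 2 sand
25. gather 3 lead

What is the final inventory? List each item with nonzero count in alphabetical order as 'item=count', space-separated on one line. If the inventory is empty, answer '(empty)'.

Answer: bolt=1 crucible=12 gold=2 lead=3 lever=1 nickel=1 sand=2 wall=1

Derivation:
After 1 (gather 5 rubber): rubber=5
After 2 (gather 4 lead): lead=4 rubber=5
After 3 (gather 1 rubber): lead=4 rubber=6
After 4 (craft crucible): crucible=4 lead=4 rubber=2
After 5 (gather 2 sand): crucible=4 lead=4 rubber=2 sand=2
After 6 (consume 4 lead): crucible=4 rubber=2 sand=2
After 7 (gather 3 rubber): crucible=4 rubber=5 sand=2
After 8 (craft crucible): crucible=8 rubber=1 sand=2
After 9 (gather 5 sand): crucible=8 rubber=1 sand=7
After 10 (gather 1 rubber): crucible=8 rubber=2 sand=7
After 11 (gather 2 rubber): crucible=8 rubber=4 sand=7
After 12 (craft crucible): crucible=12 sand=7
After 13 (gather 5 lead): crucible=12 lead=5 sand=7
After 14 (craft lever): crucible=12 lead=1 lever=2 sand=3
After 15 (gather 3 nickel): crucible=12 lead=1 lever=2 nickel=3 sand=3
After 16 (craft bolt): bolt=1 crucible=12 lead=1 lever=2 nickel=1 sand=3
After 17 (craft wall): bolt=1 crucible=8 lever=2 sand=3 wall=1
After 18 (consume 1 lever): bolt=1 crucible=8 lever=1 sand=3 wall=1
After 19 (gather 4 rubber): bolt=1 crucible=8 lever=1 rubber=4 sand=3 wall=1
After 20 (gather 1 nickel): bolt=1 crucible=8 lever=1 nickel=1 rubber=4 sand=3 wall=1
After 21 (gather 1 sand): bolt=1 crucible=8 lever=1 nickel=1 rubber=4 sand=4 wall=1
After 22 (craft crucible): bolt=1 crucible=12 lever=1 nickel=1 sand=4 wall=1
After 23 (gather 2 gold): bolt=1 crucible=12 gold=2 lever=1 nickel=1 sand=4 wall=1
After 24 (consume 2 sand): bolt=1 crucible=12 gold=2 lever=1 nickel=1 sand=2 wall=1
After 25 (gather 3 lead): bolt=1 crucible=12 gold=2 lead=3 lever=1 nickel=1 sand=2 wall=1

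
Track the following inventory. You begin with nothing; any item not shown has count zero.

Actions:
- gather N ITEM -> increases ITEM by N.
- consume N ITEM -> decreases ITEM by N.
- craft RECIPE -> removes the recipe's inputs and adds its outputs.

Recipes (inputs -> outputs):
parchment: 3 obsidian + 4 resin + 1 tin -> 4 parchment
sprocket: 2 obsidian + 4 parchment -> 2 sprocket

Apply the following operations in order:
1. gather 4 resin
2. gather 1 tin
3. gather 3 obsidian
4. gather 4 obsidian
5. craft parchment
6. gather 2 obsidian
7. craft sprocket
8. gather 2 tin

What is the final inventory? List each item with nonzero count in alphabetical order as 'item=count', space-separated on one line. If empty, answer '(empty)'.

After 1 (gather 4 resin): resin=4
After 2 (gather 1 tin): resin=4 tin=1
After 3 (gather 3 obsidian): obsidian=3 resin=4 tin=1
After 4 (gather 4 obsidian): obsidian=7 resin=4 tin=1
After 5 (craft parchment): obsidian=4 parchment=4
After 6 (gather 2 obsidian): obsidian=6 parchment=4
After 7 (craft sprocket): obsidian=4 sprocket=2
After 8 (gather 2 tin): obsidian=4 sprocket=2 tin=2

Answer: obsidian=4 sprocket=2 tin=2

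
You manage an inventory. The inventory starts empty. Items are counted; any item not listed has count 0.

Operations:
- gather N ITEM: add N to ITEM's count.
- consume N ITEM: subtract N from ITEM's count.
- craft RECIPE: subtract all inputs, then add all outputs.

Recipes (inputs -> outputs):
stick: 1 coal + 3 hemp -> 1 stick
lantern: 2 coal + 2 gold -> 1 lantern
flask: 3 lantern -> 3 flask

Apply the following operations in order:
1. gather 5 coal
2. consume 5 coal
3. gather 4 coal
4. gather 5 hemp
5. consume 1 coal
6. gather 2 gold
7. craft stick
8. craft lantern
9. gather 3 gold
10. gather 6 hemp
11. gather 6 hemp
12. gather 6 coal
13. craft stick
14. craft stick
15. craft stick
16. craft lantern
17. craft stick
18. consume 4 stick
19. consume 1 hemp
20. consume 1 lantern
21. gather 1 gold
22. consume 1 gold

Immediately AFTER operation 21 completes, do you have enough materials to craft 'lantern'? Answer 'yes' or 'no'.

After 1 (gather 5 coal): coal=5
After 2 (consume 5 coal): (empty)
After 3 (gather 4 coal): coal=4
After 4 (gather 5 hemp): coal=4 hemp=5
After 5 (consume 1 coal): coal=3 hemp=5
After 6 (gather 2 gold): coal=3 gold=2 hemp=5
After 7 (craft stick): coal=2 gold=2 hemp=2 stick=1
After 8 (craft lantern): hemp=2 lantern=1 stick=1
After 9 (gather 3 gold): gold=3 hemp=2 lantern=1 stick=1
After 10 (gather 6 hemp): gold=3 hemp=8 lantern=1 stick=1
After 11 (gather 6 hemp): gold=3 hemp=14 lantern=1 stick=1
After 12 (gather 6 coal): coal=6 gold=3 hemp=14 lantern=1 stick=1
After 13 (craft stick): coal=5 gold=3 hemp=11 lantern=1 stick=2
After 14 (craft stick): coal=4 gold=3 hemp=8 lantern=1 stick=3
After 15 (craft stick): coal=3 gold=3 hemp=5 lantern=1 stick=4
After 16 (craft lantern): coal=1 gold=1 hemp=5 lantern=2 stick=4
After 17 (craft stick): gold=1 hemp=2 lantern=2 stick=5
After 18 (consume 4 stick): gold=1 hemp=2 lantern=2 stick=1
After 19 (consume 1 hemp): gold=1 hemp=1 lantern=2 stick=1
After 20 (consume 1 lantern): gold=1 hemp=1 lantern=1 stick=1
After 21 (gather 1 gold): gold=2 hemp=1 lantern=1 stick=1

Answer: no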